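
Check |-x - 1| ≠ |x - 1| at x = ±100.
x = 100: LHS = |-100 - 1| = |-101| = 101, RHS = |100 - 1| = |99| = 99; 101 ≠ 99 — holds
x = -100: LHS = |-(-100) - 1| = |99| = 99, RHS = |(-100) - 1| = |-101| = 101; 99 ≠ 101 — holds

Answer: Yes, holds for both x = 100 and x = -100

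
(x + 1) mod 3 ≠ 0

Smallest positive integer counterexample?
Testing positive integers:
x = 1: LHS = (1 + 1) mod 3 = 2 mod 3 = 2; 2 ≠ 0 — holds
x = 2: LHS = (2 + 1) mod 3 = 3 mod 3 = 0; 0 ≠ 0 — FAILS  ← smallest positive counterexample

Answer: x = 2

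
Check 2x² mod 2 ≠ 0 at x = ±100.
x = 100: LHS = (2·100²) mod 2 = 20000 mod 2 = 0; 0 ≠ 0 — FAILS
x = -100: LHS = (2·(-100)²) mod 2 = 20000 mod 2 = 0; 0 ≠ 0 — FAILS

Answer: No, fails for both x = 100 and x = -100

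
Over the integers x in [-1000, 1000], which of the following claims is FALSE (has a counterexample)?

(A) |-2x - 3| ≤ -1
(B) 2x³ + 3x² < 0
(A) x = 0: LHS = |-2·0 - 3| = |-3| = 3; 3 ≤ -1 — FAILS
(B) x = 0: LHS = 2·0³ + 3·0² = 0; 0 < 0 — FAILS

Answer: Both A and B are false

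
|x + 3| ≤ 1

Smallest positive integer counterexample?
Testing positive integers:
x = 1: LHS = |1 + 3| = |4| = 4; 4 ≤ 1 — FAILS  ← smallest positive counterexample

Answer: x = 1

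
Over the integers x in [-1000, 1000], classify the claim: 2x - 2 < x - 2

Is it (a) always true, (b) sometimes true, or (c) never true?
Holds at x = -1: LHS = 2·(-1) - 2 = -4, RHS = (-1) - 2 = -3; -4 < -3 — holds
Fails at x = 0: LHS = 2·0 - 2 = -2, RHS = 0 - 2 = -2; -2 < -2 — FAILS
It is satisfied by some integers in the range but not all.

Answer: Sometimes true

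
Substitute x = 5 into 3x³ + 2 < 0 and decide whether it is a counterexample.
Substitute x = 5 into the relation:
x = 5: LHS = 3·5³ + 2 = 377; 377 < 0 — FAILS

Since the claim fails at x = 5, this value is a counterexample.

Answer: Yes, x = 5 is a counterexample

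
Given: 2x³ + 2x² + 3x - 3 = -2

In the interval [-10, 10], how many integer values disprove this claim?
Counterexamples in [-10, 10]: {-10, -9, -8, -7, -6, -5, -4, -3, -2, -1, 0, 1, 2, 3, 4, 5, 6, 7, 8, 9, 10}.

Counting them gives 21 values.

Answer: 21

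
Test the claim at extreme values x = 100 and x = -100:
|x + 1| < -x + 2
x = 100: LHS = |100 + 1| = |101| = 101, RHS = -100 + 2 = -98; 101 < -98 — FAILS
x = -100: LHS = |(-100) + 1| = |-99| = 99, RHS = -(-100) + 2 = 102; 99 < 102 — holds

Answer: Partially: fails for x = 100, holds for x = -100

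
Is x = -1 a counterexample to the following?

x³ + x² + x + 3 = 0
Substitute x = -1 into the relation:
x = -1: LHS = (-1)³ + (-1)² + (-1) + 3 = 2; 2 = 0 — FAILS

Since the claim fails at x = -1, this value is a counterexample.

Answer: Yes, x = -1 is a counterexample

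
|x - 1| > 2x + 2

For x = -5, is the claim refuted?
Substitute x = -5 into the relation:
x = -5: LHS = |(-5) - 1| = |-6| = 6, RHS = 2·(-5) + 2 = -8; 6 > -8 — holds

The claim holds here, so x = -5 is not a counterexample. (A counterexample exists elsewhere, e.g. x = 0.)

Answer: No, x = -5 is not a counterexample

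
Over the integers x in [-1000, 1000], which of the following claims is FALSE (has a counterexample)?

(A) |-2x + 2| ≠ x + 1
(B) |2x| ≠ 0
(A) x = 3: LHS = |-2·3 + 2| = |-4| = 4, RHS = 3 + 1 = 4; 4 ≠ 4 — FAILS
(B) x = 0: LHS = |2·0| = |0| = 0; 0 ≠ 0 — FAILS

Answer: Both A and B are false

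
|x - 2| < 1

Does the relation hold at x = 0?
x = 0: LHS = |0 - 2| = |-2| = 2; 2 < 1 — FAILS

The relation fails at x = 0, so x = 0 is a counterexample.

Answer: No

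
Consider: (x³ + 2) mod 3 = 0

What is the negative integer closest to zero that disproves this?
Testing negative integers from -1 downward:
x = -1: LHS = ((-1)³ + 2) mod 3 = 1 mod 3 = 1; 1 = 0 — FAILS  ← closest negative counterexample to 0

Answer: x = -1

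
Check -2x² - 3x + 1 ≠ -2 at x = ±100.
x = 100: LHS = -2·100² - 3·100 + 1 = -20299; -20299 ≠ -2 — holds
x = -100: LHS = -2·(-100)² - 3·(-100) + 1 = -19699; -19699 ≠ -2 — holds

Answer: Yes, holds for both x = 100 and x = -100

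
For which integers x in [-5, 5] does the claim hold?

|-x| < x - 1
Over all integers in [-5, 5], LHS − RHS is smallest at x = 0, where it equals 1:
x = 0: LHS = |-0| = |0| = 0, RHS = 0 - 1 = -1; 0 < -1 — FAILS
At the ends of the range:
x = -5: LHS = |-(-5)| = |5| = 5, RHS = (-5) - 1 = -6; 5 < -6 — FAILS
x = 5: LHS = |-5| = 5, RHS = 5 - 1 = 4; 5 < 4 — FAILS
Hence LHS − RHS is never negative, i.e. LHS ≥ RHS throughout, so the claimed relation (<) fails for every integer in [-5, 5].

Answer: None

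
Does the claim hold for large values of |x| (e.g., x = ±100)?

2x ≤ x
x = 100: LHS = 2·100 = 200; 200 ≤ 100 — FAILS
x = -100: LHS = 2·(-100) = -200; -200 ≤ -100 — holds

Answer: Partially: fails for x = 100, holds for x = -100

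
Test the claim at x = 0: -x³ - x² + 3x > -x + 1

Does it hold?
x = 0: LHS = -0³ - 0² + 3·0 = 0, RHS = -0 + 1 = 1; 0 > 1 — FAILS

The relation fails at x = 0, so x = 0 is a counterexample.

Answer: No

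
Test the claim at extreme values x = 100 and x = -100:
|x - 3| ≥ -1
x = 100: LHS = |100 - 3| = |97| = 97; 97 ≥ -1 — holds
x = -100: LHS = |(-100) - 3| = |-103| = 103; 103 ≥ -1 — holds

Answer: Yes, holds for both x = 100 and x = -100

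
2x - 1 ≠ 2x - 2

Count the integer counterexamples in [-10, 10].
Over all integers in [-10, 10], LHS − RHS is always positive; it is smallest at x = 0, where it equals 1:
x = 0: LHS = 2·0 - 1 = -1, RHS = 2·0 - 2 = -2; -1 ≠ -2 — holds
At the ends of the range:
x = -10: LHS = 2·(-10) - 1 = -21, RHS = 2·(-10) - 2 = -22; -21 ≠ -22 — holds
x = 10: LHS = 2·10 - 1 = 19, RHS = 2·10 - 2 = 18; 19 ≠ 18 — holds
Hence LHS − RHS is never 0, i.e. the two sides are never equal, so the relation holds for every integer in [-10, 10].

No counterexample appears in that range.

Answer: 0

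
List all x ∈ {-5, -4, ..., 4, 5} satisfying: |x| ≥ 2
Holds for: {-5, -4, -3, -2, 2, 3, 4, 5}
Fails for: {-1, 0, 1}

Answer: {-5, -4, -3, -2, 2, 3, 4, 5}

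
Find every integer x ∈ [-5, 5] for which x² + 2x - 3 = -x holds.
Track d = LHS − RHS over the integers in [-5, 5]. Equality would need d = 0, but d changes sign only between consecutive integers, jumping over 0:
x = -4: LHS = (-4)² + 2·(-4) - 3 = 5, RHS = -(-4) = 4; 5 = 4 — FAILS  (d = 1)
x = -3: LHS = (-3)² + 2·(-3) - 3 = 0, RHS = -(-3) = 3; 0 = 3 — FAILS  (d = -3)
x = 0: LHS = 0² + 2·0 - 3 = -3, RHS = -0 = 0; -3 = 0 — FAILS  (d = -3)
x = 1: LHS = 1² + 2·1 - 3 = 0; 0 = -1 — FAILS  (d = 1)
Away from these crossings d keeps a constant sign, and checking every integer in [-5, 5] confirms d ≠ 0 throughout. Hence the two sides are never equal, so the claimed relation (=) fails for every integer in [-5, 5].

Answer: None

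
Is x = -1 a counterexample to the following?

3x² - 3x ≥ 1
Substitute x = -1 into the relation:
x = -1: LHS = 3·(-1)² - 3·(-1) = 6; 6 ≥ 1 — holds

The claim holds here, so x = -1 is not a counterexample. (A counterexample exists elsewhere, e.g. x = 0.)

Answer: No, x = -1 is not a counterexample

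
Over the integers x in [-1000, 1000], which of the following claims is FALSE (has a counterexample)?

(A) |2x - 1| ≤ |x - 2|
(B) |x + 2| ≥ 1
(A) x = 2: LHS = |2·2 - 1| = |3| = 3, RHS = |2 - 2| = |0| = 0; 3 ≤ 0 — FAILS
(B) x = -2: LHS = |(-2) + 2| = |0| = 0; 0 ≥ 1 — FAILS

Answer: Both A and B are false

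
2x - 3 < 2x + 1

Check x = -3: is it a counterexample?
Substitute x = -3 into the relation:
x = -3: LHS = 2·(-3) - 3 = -9, RHS = 2·(-3) + 1 = -5; -9 < -5 — holds

The relation holds at x = -3, so it is not a counterexample.

Answer: No, x = -3 is not a counterexample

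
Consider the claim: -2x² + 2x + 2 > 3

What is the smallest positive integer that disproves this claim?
Testing positive integers:
x = 1: LHS = -2·1² + 2·1 + 2 = 2; 2 > 3 — FAILS  ← smallest positive counterexample

Answer: x = 1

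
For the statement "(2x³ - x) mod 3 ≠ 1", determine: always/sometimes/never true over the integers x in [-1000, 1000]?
Holds at x = 0: LHS = (2·0³ - 0) mod 3 = 0 mod 3 = 0; 0 ≠ 1 — holds
Fails at x = 1: LHS = (2·1³ - 1) mod 3 = 1 mod 3 = 1; 1 ≠ 1 — FAILS
It is satisfied by some integers in the range but not all.

Answer: Sometimes true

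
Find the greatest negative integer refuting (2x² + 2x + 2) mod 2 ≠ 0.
Testing negative integers from -1 downward:
x = -1: LHS = (2·(-1)² + 2·(-1) + 2) mod 2 = 2 mod 2 = 0; 0 ≠ 0 — FAILS  ← closest negative counterexample to 0

Answer: x = -1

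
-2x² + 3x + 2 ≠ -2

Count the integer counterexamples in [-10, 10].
Track d = LHS − RHS over the integers in [-10, 10]. Equality would need d = 0, but d changes sign only between consecutive integers, jumping over 0:
x = -1: LHS = -2·(-1)² + 3·(-1) + 2 = -3; -3 ≠ -2 — holds  (d = -1)
x = 0: LHS = -2·0² + 3·0 + 2 = 2; 2 ≠ -2 — holds  (d = 4)
x = 2: LHS = -2·2² + 3·2 + 2 = 0; 0 ≠ -2 — holds  (d = 2)
x = 3: LHS = -2·3² + 3·3 + 2 = -7; -7 ≠ -2 — holds  (d = -5)
Away from these crossings d keeps a constant sign, and checking every integer in [-10, 10] confirms d ≠ 0 throughout. Hence the two sides are never equal, so the relation holds for every integer in [-10, 10].

No counterexample appears in that range.

Answer: 0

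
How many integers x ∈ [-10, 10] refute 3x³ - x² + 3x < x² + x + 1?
Counterexamples in [-10, 10]: {1, 2, 3, 4, 5, 6, 7, 8, 9, 10}.

Counting them gives 10 values.

Answer: 10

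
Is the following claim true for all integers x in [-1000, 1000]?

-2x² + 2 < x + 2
The claim fails at x = 0:
x = 0: LHS = -2·0² + 2 = 2, RHS = 0 + 2 = 2; 2 < 2 — FAILS

Because a single integer refutes it, the statement is false.

Answer: False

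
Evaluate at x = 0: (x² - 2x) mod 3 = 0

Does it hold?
x = 0: LHS = (0² - 2·0) mod 3 = 0 mod 3 = 0; 0 = 0 — holds

The relation is satisfied at x = 0.

Answer: Yes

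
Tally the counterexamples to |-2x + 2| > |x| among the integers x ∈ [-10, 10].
Counterexamples in [-10, 10]: {1, 2}.

Counting them gives 2 values.

Answer: 2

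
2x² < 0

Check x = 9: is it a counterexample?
Substitute x = 9 into the relation:
x = 9: LHS = 2·9² = 162; 162 < 0 — FAILS

Since the claim fails at x = 9, this value is a counterexample.

Answer: Yes, x = 9 is a counterexample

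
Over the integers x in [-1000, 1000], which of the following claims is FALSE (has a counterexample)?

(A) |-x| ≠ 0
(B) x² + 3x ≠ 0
(A) x = 0: LHS = |-0| = |0| = 0; 0 ≠ 0 — FAILS
(B) x = 0: LHS = 0² + 3·0 = 0; 0 ≠ 0 — FAILS

Answer: Both A and B are false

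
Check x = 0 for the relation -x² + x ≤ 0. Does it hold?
x = 0: LHS = -0² + 0 = 0; 0 ≤ 0 — holds

The relation is satisfied at x = 0.

Answer: Yes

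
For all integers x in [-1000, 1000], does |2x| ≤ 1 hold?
The claim fails at x = 1:
x = 1: LHS = |2·1| = |2| = 2; 2 ≤ 1 — FAILS

Because a single integer refutes it, the statement is false.

Answer: False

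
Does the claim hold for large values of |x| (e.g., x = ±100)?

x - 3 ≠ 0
x = 100: LHS = 100 - 3 = 97; 97 ≠ 0 — holds
x = -100: LHS = (-100) - 3 = -103; -103 ≠ 0 — holds

Answer: Yes, holds for both x = 100 and x = -100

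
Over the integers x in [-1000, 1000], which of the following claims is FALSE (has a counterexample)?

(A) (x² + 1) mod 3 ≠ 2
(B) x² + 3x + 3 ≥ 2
(A) x = 1: LHS = (1² + 1) mod 3 = 2 mod 3 = 2; 2 ≠ 2 — FAILS
(B) x = -1: LHS = (-1)² + 3·(-1) + 3 = 1; 1 ≥ 2 — FAILS

Answer: Both A and B are false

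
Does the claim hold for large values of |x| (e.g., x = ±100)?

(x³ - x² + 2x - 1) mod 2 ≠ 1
x = 100: LHS = (100³ - 100² + 2·100 - 1) mod 2 = 990199 mod 2 = 1; 1 ≠ 1 — FAILS
x = -100: LHS = ((-100)³ - (-100)² + 2·(-100) - 1) mod 2 = (-1010201) mod 2 = 1; 1 ≠ 1 — FAILS

Answer: No, fails for both x = 100 and x = -100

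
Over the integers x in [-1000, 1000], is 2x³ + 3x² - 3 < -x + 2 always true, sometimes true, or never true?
Holds at x = 0: LHS = 2·0³ + 3·0² - 3 = -3, RHS = -0 + 2 = 2; -3 < 2 — holds
Fails at x = 1: LHS = 2·1³ + 3·1² - 3 = 2, RHS = -1 + 2 = 1; 2 < 1 — FAILS
It is satisfied by some integers in the range but not all.

Answer: Sometimes true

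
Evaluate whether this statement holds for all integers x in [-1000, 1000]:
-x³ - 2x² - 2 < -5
The claim fails at x = 0:
x = 0: LHS = -0³ - 2·0² - 2 = -2; -2 < -5 — FAILS

Because a single integer refutes it, the statement is false.

Answer: False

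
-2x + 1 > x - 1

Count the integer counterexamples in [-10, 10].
Counterexamples in [-10, 10]: {1, 2, 3, 4, 5, 6, 7, 8, 9, 10}.

Counting them gives 10 values.

Answer: 10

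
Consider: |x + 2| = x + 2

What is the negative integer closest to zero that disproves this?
Testing negative integers from -1 downward:
x = -1: LHS = |(-1) + 2| = |1| = 1, RHS = (-1) + 2 = 1; 1 = 1 — holds
x = -2: LHS = |(-2) + 2| = |0| = 0, RHS = (-2) + 2 = 0; 0 = 0 — holds
x = -3: LHS = |(-3) + 2| = |-1| = 1, RHS = (-3) + 2 = -1; 1 = -1 — FAILS  ← closest negative counterexample to 0

Answer: x = -3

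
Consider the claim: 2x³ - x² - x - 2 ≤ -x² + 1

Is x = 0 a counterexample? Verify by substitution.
Substitute x = 0 into the relation:
x = 0: LHS = 2·0³ - 0² - 0 - 2 = -2, RHS = -0² + 1 = 1; -2 ≤ 1 — holds

The claim holds here, so x = 0 is not a counterexample. (A counterexample exists elsewhere, e.g. x = 2.)

Answer: No, x = 0 is not a counterexample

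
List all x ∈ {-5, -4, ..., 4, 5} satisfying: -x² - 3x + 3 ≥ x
Holds for: {-4, -3, -2, -1, 0}
Fails for: {-5, 1, 2, 3, 4, 5}

Answer: {-4, -3, -2, -1, 0}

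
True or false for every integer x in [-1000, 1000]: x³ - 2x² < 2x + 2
The claim fails at x = 3:
x = 3: LHS = 3³ - 2·3² = 9, RHS = 2·3 + 2 = 8; 9 < 8 — FAILS

Because a single integer refutes it, the statement is false.

Answer: False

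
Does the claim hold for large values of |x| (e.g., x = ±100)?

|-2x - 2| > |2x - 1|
x = 100: LHS = |-2·100 - 2| = |-202| = 202, RHS = |2·100 - 1| = |199| = 199; 202 > 199 — holds
x = -100: LHS = |-2·(-100) - 2| = |198| = 198, RHS = |2·(-100) - 1| = |-201| = 201; 198 > 201 — FAILS

Answer: Partially: holds for x = 100, fails for x = -100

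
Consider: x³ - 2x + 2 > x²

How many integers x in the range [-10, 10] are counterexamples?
Counterexamples in [-10, 10]: {-10, -9, -8, -7, -6, -5, -4, -3, -2, 1}.

Counting them gives 10 values.

Answer: 10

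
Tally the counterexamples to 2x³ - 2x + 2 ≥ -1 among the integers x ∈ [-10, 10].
Counterexamples in [-10, 10]: {-10, -9, -8, -7, -6, -5, -4, -3, -2}.

Counting them gives 9 values.

Answer: 9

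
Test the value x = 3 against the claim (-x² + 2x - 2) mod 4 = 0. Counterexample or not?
Substitute x = 3 into the relation:
x = 3: LHS = (-3² + 2·3 - 2) mod 4 = (-5) mod 4 = 3; 3 = 0 — FAILS

Since the claim fails at x = 3, this value is a counterexample.

Answer: Yes, x = 3 is a counterexample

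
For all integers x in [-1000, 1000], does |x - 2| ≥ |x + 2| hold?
The claim fails at x = 1:
x = 1: LHS = |1 - 2| = |-1| = 1, RHS = |1 + 2| = |3| = 3; 1 ≥ 3 — FAILS

Because a single integer refutes it, the statement is false.

Answer: False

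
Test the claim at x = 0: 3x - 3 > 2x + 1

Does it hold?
x = 0: LHS = 3·0 - 3 = -3, RHS = 2·0 + 1 = 1; -3 > 1 — FAILS

The relation fails at x = 0, so x = 0 is a counterexample.

Answer: No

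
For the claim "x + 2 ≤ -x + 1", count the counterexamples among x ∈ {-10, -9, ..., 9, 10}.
Counterexamples in [-10, 10]: {0, 1, 2, 3, 4, 5, 6, 7, 8, 9, 10}.

Counting them gives 11 values.

Answer: 11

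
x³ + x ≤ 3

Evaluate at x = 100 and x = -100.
x = 100: LHS = 100³ + 100 = 1000100; 1000100 ≤ 3 — FAILS
x = -100: LHS = (-100)³ + (-100) = -1000100; -1000100 ≤ 3 — holds

Answer: Partially: fails for x = 100, holds for x = -100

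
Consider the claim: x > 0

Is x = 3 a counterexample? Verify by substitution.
Substitute x = 3 into the relation:
x = 3: 3 > 0 — holds

The claim holds here, so x = 3 is not a counterexample. (A counterexample exists elsewhere, e.g. x = 0.)

Answer: No, x = 3 is not a counterexample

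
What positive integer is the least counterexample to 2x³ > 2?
Testing positive integers:
x = 1: LHS = 2·1³ = 2; 2 > 2 — FAILS  ← smallest positive counterexample

Answer: x = 1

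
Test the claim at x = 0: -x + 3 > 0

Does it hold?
x = 0: LHS = -0 + 3 = 3; 3 > 0 — holds

The relation is satisfied at x = 0.

Answer: Yes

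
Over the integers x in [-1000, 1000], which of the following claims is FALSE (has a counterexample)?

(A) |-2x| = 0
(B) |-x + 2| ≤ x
(A) x = 1: LHS = |-2·1| = |-2| = 2; 2 = 0 — FAILS
(B) x = 0: LHS = |-0 + 2| = |2| = 2; 2 ≤ 0 — FAILS

Answer: Both A and B are false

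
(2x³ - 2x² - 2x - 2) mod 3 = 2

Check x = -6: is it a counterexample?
Substitute x = -6 into the relation:
x = -6: LHS = (2·(-6)³ - 2·(-6)² - 2·(-6) - 2) mod 3 = (-494) mod 3 = 1; 1 = 2 — FAILS

Since the claim fails at x = -6, this value is a counterexample.

Answer: Yes, x = -6 is a counterexample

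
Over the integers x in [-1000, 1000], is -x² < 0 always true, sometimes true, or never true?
Holds at x = 1: LHS = -1² = -1; -1 < 0 — holds
Fails at x = 0: LHS = -0² = 0; 0 < 0 — FAILS
It is satisfied by some integers in the range but not all.

Answer: Sometimes true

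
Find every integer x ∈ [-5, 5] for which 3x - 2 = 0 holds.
Track d = LHS − RHS over the integers in [-5, 5]. Equality would need d = 0, but d changes sign only between consecutive integers, jumping over 0:
x = 0: LHS = 3·0 - 2 = -2; -2 = 0 — FAILS  (d = -2)
x = 1: LHS = 3·1 - 2 = 1; 1 = 0 — FAILS  (d = 1)
Away from these crossings d keeps a constant sign, and checking every integer in [-5, 5] confirms d ≠ 0 throughout. Hence the two sides are never equal, so the claimed relation (=) fails for every integer in [-5, 5].

Answer: None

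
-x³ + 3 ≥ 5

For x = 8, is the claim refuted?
Substitute x = 8 into the relation:
x = 8: LHS = -8³ + 3 = -509; -509 ≥ 5 — FAILS

Since the claim fails at x = 8, this value is a counterexample.

Answer: Yes, x = 8 is a counterexample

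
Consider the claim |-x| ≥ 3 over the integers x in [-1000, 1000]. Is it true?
The claim fails at x = 0:
x = 0: LHS = |-0| = |0| = 0; 0 ≥ 3 — FAILS

Because a single integer refutes it, the statement is false.

Answer: False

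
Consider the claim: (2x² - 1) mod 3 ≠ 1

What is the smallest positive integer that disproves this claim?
Testing positive integers:
x = 1: LHS = (2·1² - 1) mod 3 = 1 mod 3 = 1; 1 ≠ 1 — FAILS  ← smallest positive counterexample

Answer: x = 1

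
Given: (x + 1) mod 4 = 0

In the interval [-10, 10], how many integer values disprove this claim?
Counterexamples in [-10, 10]: {-10, -8, -7, -6, -4, -3, -2, 0, 1, 2, 4, 5, 6, 8, 9, 10}.

Counting them gives 16 values.

Answer: 16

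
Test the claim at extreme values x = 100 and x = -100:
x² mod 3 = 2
x = 100: LHS = (100²) mod 3 = 10000 mod 3 = 1; 1 = 2 — FAILS
x = -100: LHS = ((-100)²) mod 3 = 10000 mod 3 = 1; 1 = 2 — FAILS

Answer: No, fails for both x = 100 and x = -100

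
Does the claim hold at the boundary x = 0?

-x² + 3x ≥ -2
x = 0: LHS = -0² + 3·0 = 0; 0 ≥ -2 — holds

The relation is satisfied at x = 0.

Answer: Yes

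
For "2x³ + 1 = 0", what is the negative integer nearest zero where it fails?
Testing negative integers from -1 downward:
x = -1: LHS = 2·(-1)³ + 1 = -1; -1 = 0 — FAILS  ← closest negative counterexample to 0

Answer: x = -1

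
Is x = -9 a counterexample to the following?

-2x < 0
Substitute x = -9 into the relation:
x = -9: LHS = -2·(-9) = 18; 18 < 0 — FAILS

Since the claim fails at x = -9, this value is a counterexample.

Answer: Yes, x = -9 is a counterexample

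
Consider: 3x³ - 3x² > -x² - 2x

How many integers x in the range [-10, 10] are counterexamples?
Counterexamples in [-10, 10]: {-10, -9, -8, -7, -6, -5, -4, -3, -2, -1, 0}.

Counting them gives 11 values.

Answer: 11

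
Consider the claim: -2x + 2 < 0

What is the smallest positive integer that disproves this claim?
Testing positive integers:
x = 1: LHS = -2·1 + 2 = 0; 0 < 0 — FAILS  ← smallest positive counterexample

Answer: x = 1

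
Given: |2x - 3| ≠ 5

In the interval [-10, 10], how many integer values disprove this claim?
Counterexamples in [-10, 10]: {-1, 4}.

Counting them gives 2 values.

Answer: 2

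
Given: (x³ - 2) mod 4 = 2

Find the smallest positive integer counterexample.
Testing positive integers:
x = 1: LHS = (1³ - 2) mod 4 = (-1) mod 4 = 3; 3 = 2 — FAILS  ← smallest positive counterexample

Answer: x = 1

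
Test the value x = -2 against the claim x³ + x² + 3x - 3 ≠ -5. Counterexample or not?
Substitute x = -2 into the relation:
x = -2: LHS = (-2)³ + (-2)² + 3·(-2) - 3 = -13; -13 ≠ -5 — holds

The relation holds at x = -2, so it is not a counterexample.

Answer: No, x = -2 is not a counterexample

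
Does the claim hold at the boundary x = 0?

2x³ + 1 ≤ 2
x = 0: LHS = 2·0³ + 1 = 1; 1 ≤ 2 — holds

The relation is satisfied at x = 0.

Answer: Yes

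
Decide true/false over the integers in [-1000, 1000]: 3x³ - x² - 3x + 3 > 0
The claim fails at x = -2:
x = -2: LHS = 3·(-2)³ - (-2)² - 3·(-2) + 3 = -19; -19 > 0 — FAILS

Because a single integer refutes it, the statement is false.

Answer: False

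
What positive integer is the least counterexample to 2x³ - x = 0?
Testing positive integers:
x = 1: LHS = 2·1³ - 1 = 1; 1 = 0 — FAILS  ← smallest positive counterexample

Answer: x = 1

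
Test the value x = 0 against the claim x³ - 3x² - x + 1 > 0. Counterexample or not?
Substitute x = 0 into the relation:
x = 0: LHS = 0³ - 3·0² - 0 + 1 = 1; 1 > 0 — holds

The claim holds here, so x = 0 is not a counterexample. (A counterexample exists elsewhere, e.g. x = 1.)

Answer: No, x = 0 is not a counterexample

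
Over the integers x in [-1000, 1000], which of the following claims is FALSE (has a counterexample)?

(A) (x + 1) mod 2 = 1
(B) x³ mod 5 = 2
(A) x = 1: LHS = (1 + 1) mod 2 = 2 mod 2 = 0; 0 = 1 — FAILS
(B) x = 0: LHS = (0³) mod 5 = 0 mod 5 = 0; 0 = 2 — FAILS

Answer: Both A and B are false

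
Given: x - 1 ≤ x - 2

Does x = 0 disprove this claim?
Substitute x = 0 into the relation:
x = 0: LHS = 0 - 1 = -1, RHS = 0 - 2 = -2; -1 ≤ -2 — FAILS

Since the claim fails at x = 0, this value is a counterexample.

Answer: Yes, x = 0 is a counterexample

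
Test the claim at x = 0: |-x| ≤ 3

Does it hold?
x = 0: LHS = |-0| = |0| = 0; 0 ≤ 3 — holds

The relation is satisfied at x = 0.

Answer: Yes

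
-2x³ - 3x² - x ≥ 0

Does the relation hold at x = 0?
x = 0: LHS = -2·0³ - 3·0² - 0 = 0; 0 ≥ 0 — holds

The relation is satisfied at x = 0.

Answer: Yes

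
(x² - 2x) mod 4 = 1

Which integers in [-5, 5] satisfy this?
For a polynomial with integer coefficients, its value mod 4 depends only on x mod 4, so it suffices to check one representative of each residue class, x = 0, 1, 2, 3:
x = 0: LHS = (0² - 2·0) mod 4 = 0 mod 4 = 0; 0 = 1 — FAILS
x = 1: LHS = (1² - 2·1) mod 4 = (-1) mod 4 = 3; 3 = 1 — FAILS
x = 2: LHS = (2² - 2·2) mod 4 = 0 mod 4 = 0; 0 = 1 — FAILS
x = 3: LHS = (3² - 2·3) mod 4 = 3 mod 4 = 3; 3 = 1 — FAILS
The relation fails in every residue class, so the claimed relation (=) fails for every integer in [-5, 5].

Answer: None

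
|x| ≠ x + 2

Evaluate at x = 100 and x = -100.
x = 100: LHS = |100| = 100, RHS = 100 + 2 = 102; 100 ≠ 102 — holds
x = -100: LHS = |-100| = 100, RHS = (-100) + 2 = -98; 100 ≠ -98 — holds

Answer: Yes, holds for both x = 100 and x = -100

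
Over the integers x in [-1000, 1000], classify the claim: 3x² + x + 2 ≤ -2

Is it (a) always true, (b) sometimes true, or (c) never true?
Over all integers in [-1000, 1000], LHS − RHS is smallest at x = 0, where it equals 4:
x = 0: LHS = 3·0² + 0 + 2 = 2; 2 ≤ -2 — FAILS
At the ends of the range:
x = -1000: LHS = 3·(-1000)² + (-1000) + 2 = 2999002; 2999002 ≤ -2 — FAILS
x = 1000: LHS = 3·1000² + 1000 + 2 = 3001002; 3001002 ≤ -2 — FAILS
Hence LHS − RHS is never zero or negative, i.e. LHS > RHS throughout, so the claimed relation (≤) fails for every integer in [-1000, 1000].

No integer in the range satisfies it.

Answer: Never true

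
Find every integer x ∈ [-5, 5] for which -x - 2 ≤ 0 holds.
Holds for: {-2, -1, 0, 1, 2, 3, 4, 5}
Fails for: {-5, -4, -3}

Answer: {-2, -1, 0, 1, 2, 3, 4, 5}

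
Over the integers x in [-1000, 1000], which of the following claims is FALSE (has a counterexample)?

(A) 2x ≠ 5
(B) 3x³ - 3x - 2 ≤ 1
(A) Track d = LHS − RHS over the integers in [-1000, 1000]. Equality would need d = 0, but d changes sign only between consecutive integers, jumping over 0:
x = 2: LHS = 2·2 = 4; 4 ≠ 5 — holds  (d = -1)
x = 3: LHS = 2·3 = 6; 6 ≠ 5 — holds  (d = 1)
Away from these crossings d keeps a constant sign, and checking every integer in [-1000, 1000] confirms d ≠ 0 throughout. Hence the two sides are never equal, so the relation holds for every integer in [-1000, 1000].

(B) x = 2: LHS = 3·2³ - 3·2 - 2 = 16; 16 ≤ 1 — FAILS

Only (B) has a counterexample.

Answer: B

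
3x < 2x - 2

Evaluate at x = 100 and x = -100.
x = 100: LHS = 3·100 = 300, RHS = 2·100 - 2 = 198; 300 < 198 — FAILS
x = -100: LHS = 3·(-100) = -300, RHS = 2·(-100) - 2 = -202; -300 < -202 — holds

Answer: Partially: fails for x = 100, holds for x = -100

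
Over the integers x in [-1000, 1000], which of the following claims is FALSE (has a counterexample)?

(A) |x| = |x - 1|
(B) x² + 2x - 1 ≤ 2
(A) x = 0: LHS = |0| = 0, RHS = |0 - 1| = |-1| = 1; 0 = 1 — FAILS
(B) x = 2: LHS = 2² + 2·2 - 1 = 7; 7 ≤ 2 — FAILS

Answer: Both A and B are false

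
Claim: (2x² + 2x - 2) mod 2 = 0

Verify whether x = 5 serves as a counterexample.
Substitute x = 5 into the relation:
x = 5: LHS = (2·5² + 2·5 - 2) mod 2 = 58 mod 2 = 0; 0 = 0 — holds

The relation holds at x = 5, so it is not a counterexample.

Answer: No, x = 5 is not a counterexample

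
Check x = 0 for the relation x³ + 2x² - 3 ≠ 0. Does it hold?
x = 0: LHS = 0³ + 2·0² - 3 = -3; -3 ≠ 0 — holds

The relation is satisfied at x = 0.

Answer: Yes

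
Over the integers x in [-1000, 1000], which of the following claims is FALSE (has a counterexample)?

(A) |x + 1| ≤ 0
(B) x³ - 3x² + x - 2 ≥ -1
(A) x = 0: LHS = |0 + 1| = |1| = 1; 1 ≤ 0 — FAILS
(B) x = 0: LHS = 0³ - 3·0² + 0 - 2 = -2; -2 ≥ -1 — FAILS

Answer: Both A and B are false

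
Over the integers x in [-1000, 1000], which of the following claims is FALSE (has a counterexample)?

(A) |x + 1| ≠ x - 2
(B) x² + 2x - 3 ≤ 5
(A) Over all integers in [-1000, 1000], LHS − RHS is always positive; it is smallest at x = 0, where it equals 3:
x = 0: LHS = |0 + 1| = |1| = 1, RHS = 0 - 2 = -2; 1 ≠ -2 — holds
At the ends of the range:
x = -1000: LHS = |(-1000) + 1| = |-999| = 999, RHS = (-1000) - 2 = -1002; 999 ≠ -1002 — holds
x = 1000: LHS = |1000 + 1| = |1001| = 1001, RHS = 1000 - 2 = 998; 1001 ≠ 998 — holds
Hence LHS − RHS is never 0, i.e. the two sides are never equal, so the relation holds for every integer in [-1000, 1000].

(B) x = 3: LHS = 3² + 2·3 - 3 = 12; 12 ≤ 5 — FAILS

Only (B) has a counterexample.

Answer: B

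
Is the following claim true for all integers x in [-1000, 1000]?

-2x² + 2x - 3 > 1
The claim fails at x = 0:
x = 0: LHS = -2·0² + 2·0 - 3 = -3; -3 > 1 — FAILS

Because a single integer refutes it, the statement is false.

Answer: False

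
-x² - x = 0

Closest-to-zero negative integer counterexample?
Testing negative integers from -1 downward:
x = -1: LHS = -(-1)² - (-1) = 0; 0 = 0 — holds
x = -2: LHS = -(-2)² - (-2) = -2; -2 = 0 — FAILS  ← closest negative counterexample to 0

Answer: x = -2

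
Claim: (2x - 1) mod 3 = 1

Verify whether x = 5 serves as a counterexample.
Substitute x = 5 into the relation:
x = 5: LHS = (2·5 - 1) mod 3 = 9 mod 3 = 0; 0 = 1 — FAILS

Since the claim fails at x = 5, this value is a counterexample.

Answer: Yes, x = 5 is a counterexample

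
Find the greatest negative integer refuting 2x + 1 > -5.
Testing negative integers from -1 downward:
x = -1: LHS = 2·(-1) + 1 = -1; -1 > -5 — holds
x = -2: LHS = 2·(-2) + 1 = -3; -3 > -5 — holds
x = -3: LHS = 2·(-3) + 1 = -5; -5 > -5 — FAILS  ← closest negative counterexample to 0

Answer: x = -3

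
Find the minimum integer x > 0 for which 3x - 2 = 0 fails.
Testing positive integers:
x = 1: LHS = 3·1 - 2 = 1; 1 = 0 — FAILS  ← smallest positive counterexample

Answer: x = 1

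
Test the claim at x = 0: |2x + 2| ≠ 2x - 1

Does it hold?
x = 0: LHS = |2·0 + 2| = |2| = 2, RHS = 2·0 - 1 = -1; 2 ≠ -1 — holds

The relation is satisfied at x = 0.

Answer: Yes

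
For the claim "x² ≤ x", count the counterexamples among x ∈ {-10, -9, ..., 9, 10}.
Counterexamples in [-10, 10]: {-10, -9, -8, -7, -6, -5, -4, -3, -2, -1, 2, 3, 4, 5, 6, 7, 8, 9, 10}.

Counting them gives 19 values.

Answer: 19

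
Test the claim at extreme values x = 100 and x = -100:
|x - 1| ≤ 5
x = 100: LHS = |100 - 1| = |99| = 99; 99 ≤ 5 — FAILS
x = -100: LHS = |(-100) - 1| = |-101| = 101; 101 ≤ 5 — FAILS

Answer: No, fails for both x = 100 and x = -100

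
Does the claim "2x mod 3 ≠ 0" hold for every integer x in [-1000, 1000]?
The claim fails at x = 0:
x = 0: LHS = (2·0) mod 3 = 0 mod 3 = 0; 0 ≠ 0 — FAILS

Because a single integer refutes it, the statement is false.

Answer: False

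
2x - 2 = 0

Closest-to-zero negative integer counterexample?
Testing negative integers from -1 downward:
x = -1: LHS = 2·(-1) - 2 = -4; -4 = 0 — FAILS  ← closest negative counterexample to 0

Answer: x = -1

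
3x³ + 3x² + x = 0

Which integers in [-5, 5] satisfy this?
Holds for: {0}
Fails for: {-5, -4, -3, -2, -1, 1, 2, 3, 4, 5}

Answer: {0}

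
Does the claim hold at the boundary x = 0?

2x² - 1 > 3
x = 0: LHS = 2·0² - 1 = -1; -1 > 3 — FAILS

The relation fails at x = 0, so x = 0 is a counterexample.

Answer: No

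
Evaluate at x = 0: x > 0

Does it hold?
x = 0: 0 > 0 — FAILS

The relation fails at x = 0, so x = 0 is a counterexample.

Answer: No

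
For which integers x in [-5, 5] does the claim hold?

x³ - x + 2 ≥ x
Holds for: {-1, 0, 1, 2, 3, 4, 5}
Fails for: {-5, -4, -3, -2}

Answer: {-1, 0, 1, 2, 3, 4, 5}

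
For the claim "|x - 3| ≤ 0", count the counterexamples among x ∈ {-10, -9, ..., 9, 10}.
Counterexamples in [-10, 10]: {-10, -9, -8, -7, -6, -5, -4, -3, -2, -1, 0, 1, 2, 4, 5, 6, 7, 8, 9, 10}.

Counting them gives 20 values.

Answer: 20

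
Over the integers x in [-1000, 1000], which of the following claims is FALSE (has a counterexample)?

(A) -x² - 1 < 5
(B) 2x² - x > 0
(A) Over all integers in [-1000, 1000], LHS − RHS is largest at x = 0, where it equals -6:
x = 0: LHS = -0² - 1 = -1; -1 < 5 — holds
At the ends of the range:
x = -1000: LHS = -(-1000)² - 1 = -1000001; -1000001 < 5 — holds
x = 1000: LHS = -1000² - 1 = -1000001; -1000001 < 5 — holds
Hence LHS − RHS is never zero or positive, i.e. LHS < RHS throughout, so the relation holds for every integer in [-1000, 1000].

(B) x = 0: LHS = 2·0² - 0 = 0; 0 > 0 — FAILS

Only (B) has a counterexample.

Answer: B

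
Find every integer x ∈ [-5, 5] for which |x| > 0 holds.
Holds for: {-5, -4, -3, -2, -1, 1, 2, 3, 4, 5}
Fails for: {0}

Answer: {-5, -4, -3, -2, -1, 1, 2, 3, 4, 5}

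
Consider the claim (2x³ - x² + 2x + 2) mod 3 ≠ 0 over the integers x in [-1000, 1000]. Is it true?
The claim fails at x = -1:
x = -1: LHS = (2·(-1)³ - (-1)² + 2·(-1) + 2) mod 3 = (-3) mod 3 = 0; 0 ≠ 0 — FAILS

Because a single integer refutes it, the statement is false.

Answer: False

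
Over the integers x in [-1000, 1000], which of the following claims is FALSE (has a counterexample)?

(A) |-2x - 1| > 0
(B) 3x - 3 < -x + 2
(A) Over all integers in [-1000, 1000], LHS − RHS is smallest at x = 0, where it equals 1:
x = 0: LHS = |-2·0 - 1| = |-1| = 1; 1 > 0 — holds
At the ends of the range:
x = -1000: LHS = |-2·(-1000) - 1| = |1999| = 1999; 1999 > 0 — holds
x = 1000: LHS = |-2·1000 - 1| = |-2001| = 2001; 2001 > 0 — holds
Hence LHS − RHS is never zero or negative, i.e. LHS > RHS throughout, so the relation holds for every integer in [-1000, 1000].

(B) x = 2: LHS = 3·2 - 3 = 3, RHS = -2 + 2 = 0; 3 < 0 — FAILS

Only (B) has a counterexample.

Answer: B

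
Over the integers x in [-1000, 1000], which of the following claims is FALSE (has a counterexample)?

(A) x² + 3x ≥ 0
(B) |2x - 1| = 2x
(A) x = -1: LHS = (-1)² + 3·(-1) = -2; -2 ≥ 0 — FAILS
(B) x = 0: LHS = |2·0 - 1| = |-1| = 1, RHS = 2·0 = 0; 1 = 0 — FAILS

Answer: Both A and B are false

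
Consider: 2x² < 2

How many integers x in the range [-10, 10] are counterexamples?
Counterexamples in [-10, 10]: {-10, -9, -8, -7, -6, -5, -4, -3, -2, -1, 1, 2, 3, 4, 5, 6, 7, 8, 9, 10}.

Counting them gives 20 values.

Answer: 20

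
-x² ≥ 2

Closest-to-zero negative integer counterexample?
Testing negative integers from -1 downward:
x = -1: LHS = -(-1)² = -1; -1 ≥ 2 — FAILS  ← closest negative counterexample to 0

Answer: x = -1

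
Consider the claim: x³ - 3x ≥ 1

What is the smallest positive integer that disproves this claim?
Testing positive integers:
x = 1: LHS = 1³ - 3·1 = -2; -2 ≥ 1 — FAILS  ← smallest positive counterexample

Answer: x = 1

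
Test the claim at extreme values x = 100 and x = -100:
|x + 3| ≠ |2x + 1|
x = 100: LHS = |100 + 3| = |103| = 103, RHS = |2·100 + 1| = |201| = 201; 103 ≠ 201 — holds
x = -100: LHS = |(-100) + 3| = |-97| = 97, RHS = |2·(-100) + 1| = |-199| = 199; 97 ≠ 199 — holds

Answer: Yes, holds for both x = 100 and x = -100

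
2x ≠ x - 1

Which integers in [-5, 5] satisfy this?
Holds for: {-5, -4, -3, -2, 0, 1, 2, 3, 4, 5}
Fails for: {-1}

Answer: {-5, -4, -3, -2, 0, 1, 2, 3, 4, 5}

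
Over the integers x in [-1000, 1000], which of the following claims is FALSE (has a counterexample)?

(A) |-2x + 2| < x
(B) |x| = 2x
(A) x = 0: LHS = |-2·0 + 2| = |2| = 2; 2 < 0 — FAILS
(B) x = 1: LHS = |1| = 1, RHS = 2·1 = 2; 1 = 2 — FAILS

Answer: Both A and B are false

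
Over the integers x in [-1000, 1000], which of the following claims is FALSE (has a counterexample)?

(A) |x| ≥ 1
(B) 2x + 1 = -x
(A) x = 0: LHS = |0| = 0; 0 ≥ 1 — FAILS
(B) x = 0: LHS = 2·0 + 1 = 1, RHS = -0 = 0; 1 = 0 — FAILS

Answer: Both A and B are false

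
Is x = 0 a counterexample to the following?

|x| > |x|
Substitute x = 0 into the relation:
x = 0: LHS = |0| = 0, RHS = |0| = 0; 0 > 0 — FAILS

Since the claim fails at x = 0, this value is a counterexample.

Answer: Yes, x = 0 is a counterexample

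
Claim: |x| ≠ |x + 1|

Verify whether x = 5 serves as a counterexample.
Substitute x = 5 into the relation:
x = 5: LHS = |5| = 5, RHS = |5 + 1| = |6| = 6; 5 ≠ 6 — holds

The relation holds at x = 5, so it is not a counterexample.

Answer: No, x = 5 is not a counterexample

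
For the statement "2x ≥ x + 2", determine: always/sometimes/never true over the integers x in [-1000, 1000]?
Holds at x = 2: LHS = 2·2 = 4, RHS = 2 + 2 = 4; 4 ≥ 4 — holds
Fails at x = 0: LHS = 2·0 = 0, RHS = 0 + 2 = 2; 0 ≥ 2 — FAILS
It is satisfied by some integers in the range but not all.

Answer: Sometimes true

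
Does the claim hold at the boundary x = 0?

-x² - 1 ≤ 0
x = 0: LHS = -0² - 1 = -1; -1 ≤ 0 — holds

The relation is satisfied at x = 0.

Answer: Yes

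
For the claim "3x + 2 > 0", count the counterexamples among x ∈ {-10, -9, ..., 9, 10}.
Counterexamples in [-10, 10]: {-10, -9, -8, -7, -6, -5, -4, -3, -2, -1}.

Counting them gives 10 values.

Answer: 10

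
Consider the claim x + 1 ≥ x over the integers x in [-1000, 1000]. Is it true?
Over all integers in [-1000, 1000], LHS − RHS is smallest at x = 0, where it equals 1:
x = 0: LHS = 0 + 1 = 1; 1 ≥ 0 — holds
At the ends of the range:
x = -1000: LHS = (-1000) + 1 = -999; -999 ≥ -1000 — holds
x = 1000: LHS = 1000 + 1 = 1001; 1001 ≥ 1000 — holds
Hence LHS − RHS is never negative, i.e. LHS ≥ RHS throughout, so the relation holds for every integer in [-1000, 1000].

No counterexample exists.

Answer: True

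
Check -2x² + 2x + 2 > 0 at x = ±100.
x = 100: LHS = -2·100² + 2·100 + 2 = -19798; -19798 > 0 — FAILS
x = -100: LHS = -2·(-100)² + 2·(-100) + 2 = -20198; -20198 > 0 — FAILS

Answer: No, fails for both x = 100 and x = -100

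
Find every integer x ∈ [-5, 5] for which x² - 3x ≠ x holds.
Holds for: {-5, -4, -3, -2, -1, 1, 2, 3, 5}
Fails for: {0, 4}

Answer: {-5, -4, -3, -2, -1, 1, 2, 3, 5}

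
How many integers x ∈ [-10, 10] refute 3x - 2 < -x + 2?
Counterexamples in [-10, 10]: {1, 2, 3, 4, 5, 6, 7, 8, 9, 10}.

Counting them gives 10 values.

Answer: 10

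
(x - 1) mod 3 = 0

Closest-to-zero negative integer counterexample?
Testing negative integers from -1 downward:
x = -1: LHS = ((-1) - 1) mod 3 = (-2) mod 3 = 1; 1 = 0 — FAILS  ← closest negative counterexample to 0

Answer: x = -1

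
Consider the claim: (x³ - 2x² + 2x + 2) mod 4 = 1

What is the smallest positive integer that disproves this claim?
Testing positive integers:
x = 1: LHS = (1³ - 2·1² + 2·1 + 2) mod 4 = 3 mod 4 = 3; 3 = 1 — FAILS  ← smallest positive counterexample

Answer: x = 1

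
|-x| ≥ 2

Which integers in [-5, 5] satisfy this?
Holds for: {-5, -4, -3, -2, 2, 3, 4, 5}
Fails for: {-1, 0, 1}

Answer: {-5, -4, -3, -2, 2, 3, 4, 5}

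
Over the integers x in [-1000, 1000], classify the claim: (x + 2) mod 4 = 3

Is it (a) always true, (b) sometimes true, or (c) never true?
Holds at x = 1: LHS = (1 + 2) mod 4 = 3 mod 4 = 3; 3 = 3 — holds
Fails at x = 0: LHS = (0 + 2) mod 4 = 2 mod 4 = 2; 2 = 3 — FAILS
It is satisfied by some integers in the range but not all.

Answer: Sometimes true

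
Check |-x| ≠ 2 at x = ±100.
x = 100: LHS = |-100| = 100; 100 ≠ 2 — holds
x = -100: LHS = |-(-100)| = |100| = 100; 100 ≠ 2 — holds

Answer: Yes, holds for both x = 100 and x = -100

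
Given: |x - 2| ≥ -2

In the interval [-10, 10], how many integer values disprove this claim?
An absolute value is never negative, so the left side is ≥ 0 for every x, while the right side is -2. Tightest case in [-10, 10] is x = 2:
x = 2: LHS = |2 - 2| = |0| = 0; 0 ≥ -2 — holds
Hence LHS − RHS is never negative, i.e. LHS ≥ RHS throughout, so the relation holds for every integer in [-10, 10].

No counterexample appears in that range.

Answer: 0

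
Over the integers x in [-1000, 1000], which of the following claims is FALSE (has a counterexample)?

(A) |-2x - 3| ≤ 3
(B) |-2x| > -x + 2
(A) x = 1: LHS = |-2·1 - 3| = |-5| = 5; 5 ≤ 3 — FAILS
(B) x = 0: LHS = |-2·0| = |0| = 0, RHS = -0 + 2 = 2; 0 > 2 — FAILS

Answer: Both A and B are false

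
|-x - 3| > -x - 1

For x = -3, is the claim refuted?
Substitute x = -3 into the relation:
x = -3: LHS = |-(-3) - 3| = |0| = 0, RHS = -(-3) - 1 = 2; 0 > 2 — FAILS

Since the claim fails at x = -3, this value is a counterexample.

Answer: Yes, x = -3 is a counterexample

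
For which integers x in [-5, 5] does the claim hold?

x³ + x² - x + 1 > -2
Holds for: {-2, -1, 0, 1, 2, 3, 4, 5}
Fails for: {-5, -4, -3}

Answer: {-2, -1, 0, 1, 2, 3, 4, 5}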